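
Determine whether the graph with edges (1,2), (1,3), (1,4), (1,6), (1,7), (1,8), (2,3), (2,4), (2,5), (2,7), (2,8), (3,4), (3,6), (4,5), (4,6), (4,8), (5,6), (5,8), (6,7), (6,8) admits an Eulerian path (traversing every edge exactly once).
Yes (the graph is connected and exactly 2 vertices have odd degree: {7, 8}; any Eulerian path must start and end at those)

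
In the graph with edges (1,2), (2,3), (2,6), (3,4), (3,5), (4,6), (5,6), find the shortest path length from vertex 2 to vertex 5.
2 (path: 2 -> 3 -> 5, 2 edges)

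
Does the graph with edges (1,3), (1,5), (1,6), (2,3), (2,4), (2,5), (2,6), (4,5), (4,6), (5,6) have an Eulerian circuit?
No (2 vertices have odd degree: {1, 4}; Eulerian circuit requires 0)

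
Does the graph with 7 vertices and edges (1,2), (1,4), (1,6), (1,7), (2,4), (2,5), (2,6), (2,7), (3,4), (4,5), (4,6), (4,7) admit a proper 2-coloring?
No (odd cycle of length 3: 2 -> 1 -> 6 -> 2)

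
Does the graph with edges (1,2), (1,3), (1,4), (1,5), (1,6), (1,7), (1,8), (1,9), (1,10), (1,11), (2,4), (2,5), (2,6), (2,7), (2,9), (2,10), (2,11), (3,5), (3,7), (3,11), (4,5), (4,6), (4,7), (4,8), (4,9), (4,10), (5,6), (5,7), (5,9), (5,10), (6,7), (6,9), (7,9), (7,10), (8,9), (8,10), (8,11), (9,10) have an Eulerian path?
Yes (the graph is connected and exactly 2 vertices have odd degree: {8, 10}; any Eulerian path must start and end at those)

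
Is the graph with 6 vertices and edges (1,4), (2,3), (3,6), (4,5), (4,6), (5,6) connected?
Yes (BFS from 1 visits [1, 4, 5, 6, 3, 2] — all 6 vertices reached)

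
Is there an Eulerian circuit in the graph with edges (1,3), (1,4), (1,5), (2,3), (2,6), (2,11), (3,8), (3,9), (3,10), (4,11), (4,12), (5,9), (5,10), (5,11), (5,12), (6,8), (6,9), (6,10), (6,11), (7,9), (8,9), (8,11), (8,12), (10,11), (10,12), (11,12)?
No (12 vertices have odd degree: {1, 2, 3, 4, 5, 6, 7, 8, 9, 10, 11, 12}; Eulerian circuit requires 0)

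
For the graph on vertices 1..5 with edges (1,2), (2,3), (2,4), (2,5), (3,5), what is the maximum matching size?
2 (matching: (2,4), (3,5); upper bound floor(n/2) = floor(5/2) = 2)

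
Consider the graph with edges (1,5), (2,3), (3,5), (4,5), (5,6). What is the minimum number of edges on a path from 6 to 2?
3 (path: 6 -> 5 -> 3 -> 2, 3 edges)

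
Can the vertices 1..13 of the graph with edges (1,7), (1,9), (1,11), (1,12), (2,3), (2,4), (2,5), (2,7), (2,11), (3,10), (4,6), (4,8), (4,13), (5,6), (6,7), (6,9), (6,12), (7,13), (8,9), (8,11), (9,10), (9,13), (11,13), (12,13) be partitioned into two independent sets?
Yes. Partition: {1, 2, 6, 8, 10, 13}, {3, 4, 5, 7, 9, 11, 12}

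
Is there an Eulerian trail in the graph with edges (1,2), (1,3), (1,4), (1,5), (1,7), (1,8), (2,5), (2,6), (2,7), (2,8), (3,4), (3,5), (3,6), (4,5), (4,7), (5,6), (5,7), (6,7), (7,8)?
Yes (the graph is connected and exactly 2 vertices have odd degree: {2, 8}; any Eulerian path must start and end at those)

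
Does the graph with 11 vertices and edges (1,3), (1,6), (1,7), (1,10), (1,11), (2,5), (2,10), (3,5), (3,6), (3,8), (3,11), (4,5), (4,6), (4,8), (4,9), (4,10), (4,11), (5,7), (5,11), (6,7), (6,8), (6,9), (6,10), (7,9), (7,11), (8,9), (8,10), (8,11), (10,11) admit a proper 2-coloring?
No (odd cycle of length 3: 3 -> 1 -> 6 -> 3)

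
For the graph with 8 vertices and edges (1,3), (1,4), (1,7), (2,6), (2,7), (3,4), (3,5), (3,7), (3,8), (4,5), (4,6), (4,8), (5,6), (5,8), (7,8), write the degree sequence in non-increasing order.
[5, 5, 4, 4, 4, 3, 3, 2] (degrees: deg(1)=3, deg(2)=2, deg(3)=5, deg(4)=5, deg(5)=4, deg(6)=3, deg(7)=4, deg(8)=4)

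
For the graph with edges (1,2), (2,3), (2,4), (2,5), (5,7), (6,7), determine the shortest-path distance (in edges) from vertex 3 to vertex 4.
2 (path: 3 -> 2 -> 4, 2 edges)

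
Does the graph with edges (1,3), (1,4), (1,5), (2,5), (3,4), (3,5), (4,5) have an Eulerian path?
No (4 vertices have odd degree: {1, 2, 3, 4}; Eulerian path requires 0 or 2)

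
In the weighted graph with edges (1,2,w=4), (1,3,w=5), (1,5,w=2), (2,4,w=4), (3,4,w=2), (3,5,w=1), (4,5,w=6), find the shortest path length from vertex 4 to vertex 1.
5 (path: 4 -> 3 -> 5 -> 1; weights 2 + 1 + 2 = 5)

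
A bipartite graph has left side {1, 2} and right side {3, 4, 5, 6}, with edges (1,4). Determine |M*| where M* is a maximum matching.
1 (matching: (1,4); upper bound min(|L|,|R|) = min(2,4) = 2)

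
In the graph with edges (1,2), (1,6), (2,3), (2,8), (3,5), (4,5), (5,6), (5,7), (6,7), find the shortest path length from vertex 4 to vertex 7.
2 (path: 4 -> 5 -> 7, 2 edges)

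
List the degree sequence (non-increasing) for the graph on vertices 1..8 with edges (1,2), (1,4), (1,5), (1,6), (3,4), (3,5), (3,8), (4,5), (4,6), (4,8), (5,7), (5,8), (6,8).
[5, 5, 4, 4, 3, 3, 1, 1] (degrees: deg(1)=4, deg(2)=1, deg(3)=3, deg(4)=5, deg(5)=5, deg(6)=3, deg(7)=1, deg(8)=4)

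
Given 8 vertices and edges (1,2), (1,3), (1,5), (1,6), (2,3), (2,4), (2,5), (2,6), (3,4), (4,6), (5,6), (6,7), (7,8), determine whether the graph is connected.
Yes (BFS from 1 visits [1, 2, 3, 5, 6, 4, 7, 8] — all 8 vertices reached)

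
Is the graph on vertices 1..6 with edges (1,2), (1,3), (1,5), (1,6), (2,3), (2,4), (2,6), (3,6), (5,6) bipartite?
No (odd cycle of length 3: 6 -> 1 -> 2 -> 6)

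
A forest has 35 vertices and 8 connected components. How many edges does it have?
27 (Each of the 8 component trees on V_i vertices has V_i - 1 edges; summing gives V - C = 35 - 8 = 27)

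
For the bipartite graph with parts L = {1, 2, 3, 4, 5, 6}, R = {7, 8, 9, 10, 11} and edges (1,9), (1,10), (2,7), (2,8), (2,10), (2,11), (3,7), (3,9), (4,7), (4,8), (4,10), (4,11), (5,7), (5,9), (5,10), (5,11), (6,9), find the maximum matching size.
5 (matching: (1,10), (2,11), (3,9), (4,8), (5,7); upper bound min(|L|,|R|) = min(6,5) = 5)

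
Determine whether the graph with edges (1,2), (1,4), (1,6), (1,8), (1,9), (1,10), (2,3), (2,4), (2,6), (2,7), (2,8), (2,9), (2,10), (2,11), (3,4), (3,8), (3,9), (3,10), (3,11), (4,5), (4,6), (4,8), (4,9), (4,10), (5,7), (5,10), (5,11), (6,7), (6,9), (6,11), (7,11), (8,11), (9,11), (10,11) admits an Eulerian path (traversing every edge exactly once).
Yes (the graph is connected and exactly 2 vertices have odd degree: {2, 8}; any Eulerian path must start and end at those)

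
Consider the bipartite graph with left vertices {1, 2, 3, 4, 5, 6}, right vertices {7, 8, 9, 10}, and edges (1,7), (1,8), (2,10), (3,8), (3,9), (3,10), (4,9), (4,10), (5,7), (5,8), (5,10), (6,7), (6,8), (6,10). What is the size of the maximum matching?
4 (matching: (1,8), (2,10), (3,9), (5,7); upper bound min(|L|,|R|) = min(6,4) = 4)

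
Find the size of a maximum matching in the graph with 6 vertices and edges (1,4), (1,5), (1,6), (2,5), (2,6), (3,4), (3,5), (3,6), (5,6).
3 (matching: (1,5), (2,6), (3,4); upper bound floor(n/2) = floor(6/2) = 3)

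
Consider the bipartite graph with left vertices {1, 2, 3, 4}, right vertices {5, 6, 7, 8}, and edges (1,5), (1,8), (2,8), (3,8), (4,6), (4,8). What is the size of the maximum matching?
3 (matching: (1,5), (2,8), (4,6); upper bound min(|L|,|R|) = min(4,4) = 4)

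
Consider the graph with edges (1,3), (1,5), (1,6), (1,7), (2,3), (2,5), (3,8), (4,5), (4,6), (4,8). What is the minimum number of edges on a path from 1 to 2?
2 (path: 1 -> 3 -> 2, 2 edges)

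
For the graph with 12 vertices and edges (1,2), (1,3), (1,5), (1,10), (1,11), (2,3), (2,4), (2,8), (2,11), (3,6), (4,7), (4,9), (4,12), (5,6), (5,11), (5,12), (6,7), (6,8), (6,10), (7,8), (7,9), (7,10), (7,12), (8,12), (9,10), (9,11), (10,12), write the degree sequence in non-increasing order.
[6, 5, 5, 5, 5, 5, 4, 4, 4, 4, 4, 3] (degrees: deg(1)=5, deg(2)=5, deg(3)=3, deg(4)=4, deg(5)=4, deg(6)=5, deg(7)=6, deg(8)=4, deg(9)=4, deg(10)=5, deg(11)=4, deg(12)=5)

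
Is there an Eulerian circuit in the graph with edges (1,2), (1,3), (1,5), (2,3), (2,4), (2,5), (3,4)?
No (2 vertices have odd degree: {1, 3}; Eulerian circuit requires 0)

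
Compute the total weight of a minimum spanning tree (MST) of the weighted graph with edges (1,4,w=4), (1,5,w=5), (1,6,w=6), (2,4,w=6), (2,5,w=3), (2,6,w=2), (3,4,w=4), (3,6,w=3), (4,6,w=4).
16 (MST edges: (1,4,w=4), (2,5,w=3), (2,6,w=2), (3,4,w=4), (3,6,w=3); sum of weights 4 + 3 + 2 + 4 + 3 = 16)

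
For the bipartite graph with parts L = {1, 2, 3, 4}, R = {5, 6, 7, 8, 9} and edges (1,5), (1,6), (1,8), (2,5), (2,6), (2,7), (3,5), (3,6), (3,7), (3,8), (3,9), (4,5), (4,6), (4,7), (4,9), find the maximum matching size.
4 (matching: (1,8), (2,7), (3,9), (4,6); upper bound min(|L|,|R|) = min(4,5) = 4)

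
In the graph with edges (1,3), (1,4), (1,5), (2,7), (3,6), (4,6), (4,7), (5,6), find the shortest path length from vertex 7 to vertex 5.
3 (path: 7 -> 4 -> 6 -> 5, 3 edges)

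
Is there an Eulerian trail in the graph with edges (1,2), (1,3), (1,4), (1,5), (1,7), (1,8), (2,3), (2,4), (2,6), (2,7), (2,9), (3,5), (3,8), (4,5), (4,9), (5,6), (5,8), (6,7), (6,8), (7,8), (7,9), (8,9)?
Yes (the graph is connected and exactly 2 vertices have odd degree: {5, 7}; any Eulerian path must start and end at those)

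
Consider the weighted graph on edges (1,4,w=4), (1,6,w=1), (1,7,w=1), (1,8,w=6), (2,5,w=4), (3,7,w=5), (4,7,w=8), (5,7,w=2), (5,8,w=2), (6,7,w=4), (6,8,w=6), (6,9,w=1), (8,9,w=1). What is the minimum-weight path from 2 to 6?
8 (path: 2 -> 5 -> 7 -> 1 -> 6; weights 4 + 2 + 1 + 1 = 8)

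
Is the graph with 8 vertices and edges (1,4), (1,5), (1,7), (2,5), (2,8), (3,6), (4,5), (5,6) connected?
Yes (BFS from 1 visits [1, 4, 5, 7, 2, 6, 8, 3] — all 8 vertices reached)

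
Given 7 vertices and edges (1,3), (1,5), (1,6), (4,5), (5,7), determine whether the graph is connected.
No, it has 2 components: {1, 3, 4, 5, 6, 7}, {2}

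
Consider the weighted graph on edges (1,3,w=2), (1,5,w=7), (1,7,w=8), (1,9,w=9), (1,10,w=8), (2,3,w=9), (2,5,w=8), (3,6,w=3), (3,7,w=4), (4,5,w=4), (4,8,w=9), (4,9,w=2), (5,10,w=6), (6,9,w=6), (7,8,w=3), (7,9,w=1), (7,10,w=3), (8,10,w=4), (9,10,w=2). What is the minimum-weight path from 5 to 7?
7 (path: 5 -> 4 -> 9 -> 7; weights 4 + 2 + 1 = 7)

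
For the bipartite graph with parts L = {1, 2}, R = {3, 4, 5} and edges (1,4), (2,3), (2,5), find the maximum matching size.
2 (matching: (1,4), (2,5); upper bound min(|L|,|R|) = min(2,3) = 2)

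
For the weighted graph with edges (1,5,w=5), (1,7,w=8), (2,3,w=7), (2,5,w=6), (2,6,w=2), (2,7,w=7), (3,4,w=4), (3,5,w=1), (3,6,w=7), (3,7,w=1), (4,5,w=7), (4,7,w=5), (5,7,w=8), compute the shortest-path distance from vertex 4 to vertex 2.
11 (path: 4 -> 3 -> 2; weights 4 + 7 = 11)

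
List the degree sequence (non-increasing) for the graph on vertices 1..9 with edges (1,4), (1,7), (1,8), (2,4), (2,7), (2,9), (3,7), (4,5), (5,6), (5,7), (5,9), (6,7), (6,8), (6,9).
[5, 4, 4, 3, 3, 3, 3, 2, 1] (degrees: deg(1)=3, deg(2)=3, deg(3)=1, deg(4)=3, deg(5)=4, deg(6)=4, deg(7)=5, deg(8)=2, deg(9)=3)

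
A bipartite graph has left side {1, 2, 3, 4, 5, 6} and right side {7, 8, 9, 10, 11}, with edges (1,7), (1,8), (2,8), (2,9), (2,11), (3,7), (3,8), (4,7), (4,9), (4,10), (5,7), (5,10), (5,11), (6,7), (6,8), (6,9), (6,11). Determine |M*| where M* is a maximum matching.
5 (matching: (1,8), (2,11), (3,7), (4,10), (6,9); upper bound min(|L|,|R|) = min(6,5) = 5)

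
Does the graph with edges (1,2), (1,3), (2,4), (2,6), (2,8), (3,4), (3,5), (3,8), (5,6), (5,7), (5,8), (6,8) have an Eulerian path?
Yes (the graph is connected and exactly 2 vertices have odd degree: {6, 7}; any Eulerian path must start and end at those)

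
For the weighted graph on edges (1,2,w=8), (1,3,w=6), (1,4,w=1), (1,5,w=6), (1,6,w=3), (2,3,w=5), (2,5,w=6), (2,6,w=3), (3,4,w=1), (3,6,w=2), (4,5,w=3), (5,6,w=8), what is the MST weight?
10 (MST edges: (1,4,w=1), (2,6,w=3), (3,4,w=1), (3,6,w=2), (4,5,w=3); sum of weights 1 + 3 + 1 + 2 + 3 = 10)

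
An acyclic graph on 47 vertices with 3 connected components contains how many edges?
44 (Each of the 3 component trees on V_i vertices has V_i - 1 edges; summing gives V - C = 47 - 3 = 44)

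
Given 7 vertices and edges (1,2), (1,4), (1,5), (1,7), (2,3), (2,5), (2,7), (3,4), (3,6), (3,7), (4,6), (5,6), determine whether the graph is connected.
Yes (BFS from 1 visits [1, 2, 4, 5, 7, 3, 6] — all 7 vertices reached)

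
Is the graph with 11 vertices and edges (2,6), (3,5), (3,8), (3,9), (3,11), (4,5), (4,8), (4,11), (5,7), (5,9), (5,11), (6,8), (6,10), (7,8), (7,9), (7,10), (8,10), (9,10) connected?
No, it has 2 components: {1}, {2, 3, 4, 5, 6, 7, 8, 9, 10, 11}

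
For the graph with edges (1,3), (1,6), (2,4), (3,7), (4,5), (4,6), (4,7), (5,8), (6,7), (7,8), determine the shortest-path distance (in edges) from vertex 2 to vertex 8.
3 (path: 2 -> 4 -> 7 -> 8, 3 edges)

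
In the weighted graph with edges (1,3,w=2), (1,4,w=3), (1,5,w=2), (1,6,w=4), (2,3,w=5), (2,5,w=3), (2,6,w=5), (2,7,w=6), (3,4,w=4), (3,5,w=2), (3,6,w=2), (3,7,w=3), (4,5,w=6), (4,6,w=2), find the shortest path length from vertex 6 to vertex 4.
2 (path: 6 -> 4; weights 2 = 2)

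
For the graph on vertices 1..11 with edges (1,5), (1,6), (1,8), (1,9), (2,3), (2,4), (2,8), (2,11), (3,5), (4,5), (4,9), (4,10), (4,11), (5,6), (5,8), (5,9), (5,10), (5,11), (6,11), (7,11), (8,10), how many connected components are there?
1 (components: {1, 2, 3, 4, 5, 6, 7, 8, 9, 10, 11})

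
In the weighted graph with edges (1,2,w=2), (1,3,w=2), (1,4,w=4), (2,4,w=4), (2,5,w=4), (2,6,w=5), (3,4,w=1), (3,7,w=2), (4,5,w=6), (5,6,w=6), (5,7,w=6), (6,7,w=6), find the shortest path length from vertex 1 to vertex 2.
2 (path: 1 -> 2; weights 2 = 2)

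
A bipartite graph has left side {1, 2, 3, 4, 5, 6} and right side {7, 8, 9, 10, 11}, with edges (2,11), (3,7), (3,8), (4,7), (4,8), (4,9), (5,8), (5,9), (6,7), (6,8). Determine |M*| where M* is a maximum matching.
4 (matching: (2,11), (3,8), (4,9), (6,7); upper bound min(|L|,|R|) = min(6,5) = 5)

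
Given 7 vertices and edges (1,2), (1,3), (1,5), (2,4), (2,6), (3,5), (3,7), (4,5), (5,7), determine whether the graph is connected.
Yes (BFS from 1 visits [1, 2, 3, 5, 4, 6, 7] — all 7 vertices reached)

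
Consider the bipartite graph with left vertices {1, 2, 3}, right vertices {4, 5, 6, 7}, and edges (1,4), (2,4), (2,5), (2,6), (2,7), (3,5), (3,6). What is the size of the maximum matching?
3 (matching: (1,4), (2,7), (3,6); upper bound min(|L|,|R|) = min(3,4) = 3)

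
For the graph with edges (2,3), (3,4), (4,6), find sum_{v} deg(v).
6 (handshake: sum of degrees = 2|E| = 2 x 3 = 6)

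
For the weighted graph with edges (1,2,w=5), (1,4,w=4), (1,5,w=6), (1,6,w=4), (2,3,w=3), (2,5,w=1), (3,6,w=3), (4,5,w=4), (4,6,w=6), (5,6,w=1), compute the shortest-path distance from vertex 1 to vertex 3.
7 (path: 1 -> 6 -> 3; weights 4 + 3 = 7)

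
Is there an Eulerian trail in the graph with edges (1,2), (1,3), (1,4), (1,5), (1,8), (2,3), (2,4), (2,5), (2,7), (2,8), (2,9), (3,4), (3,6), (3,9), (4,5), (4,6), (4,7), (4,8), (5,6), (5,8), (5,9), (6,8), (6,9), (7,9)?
No (8 vertices have odd degree: {1, 2, 3, 4, 6, 7, 8, 9}; Eulerian path requires 0 or 2)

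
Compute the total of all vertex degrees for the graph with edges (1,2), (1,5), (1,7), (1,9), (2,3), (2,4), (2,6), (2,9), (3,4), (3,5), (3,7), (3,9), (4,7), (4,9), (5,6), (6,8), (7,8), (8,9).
36 (handshake: sum of degrees = 2|E| = 2 x 18 = 36)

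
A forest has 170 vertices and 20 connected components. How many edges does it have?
150 (Each of the 20 component trees on V_i vertices has V_i - 1 edges; summing gives V - C = 170 - 20 = 150)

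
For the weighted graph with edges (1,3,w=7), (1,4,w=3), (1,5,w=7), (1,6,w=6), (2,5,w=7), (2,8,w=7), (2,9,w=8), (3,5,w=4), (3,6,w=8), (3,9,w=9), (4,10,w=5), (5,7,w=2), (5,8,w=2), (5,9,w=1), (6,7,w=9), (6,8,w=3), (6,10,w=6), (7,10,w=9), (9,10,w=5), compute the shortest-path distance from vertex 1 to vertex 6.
6 (path: 1 -> 6; weights 6 = 6)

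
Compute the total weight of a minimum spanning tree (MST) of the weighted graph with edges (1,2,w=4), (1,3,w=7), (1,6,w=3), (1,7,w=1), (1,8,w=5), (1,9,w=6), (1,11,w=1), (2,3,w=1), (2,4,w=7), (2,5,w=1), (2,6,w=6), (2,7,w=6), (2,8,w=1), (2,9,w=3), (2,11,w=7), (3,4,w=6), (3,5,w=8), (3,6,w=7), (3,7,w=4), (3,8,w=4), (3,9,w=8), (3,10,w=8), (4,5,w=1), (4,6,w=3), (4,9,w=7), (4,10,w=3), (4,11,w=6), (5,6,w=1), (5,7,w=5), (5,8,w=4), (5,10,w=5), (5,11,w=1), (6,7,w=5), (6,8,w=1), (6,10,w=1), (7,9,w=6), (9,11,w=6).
12 (MST edges: (1,7,w=1), (1,11,w=1), (2,3,w=1), (2,5,w=1), (2,8,w=1), (2,9,w=3), (4,5,w=1), (5,6,w=1), (5,11,w=1), (6,10,w=1); sum of weights 1 + 1 + 1 + 1 + 1 + 3 + 1 + 1 + 1 + 1 = 12)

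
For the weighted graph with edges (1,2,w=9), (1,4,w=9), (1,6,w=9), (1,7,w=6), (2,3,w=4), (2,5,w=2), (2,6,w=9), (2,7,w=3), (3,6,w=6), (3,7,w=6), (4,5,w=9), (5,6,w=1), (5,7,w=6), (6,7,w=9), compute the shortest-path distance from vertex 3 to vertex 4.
15 (path: 3 -> 2 -> 5 -> 4; weights 4 + 2 + 9 = 15)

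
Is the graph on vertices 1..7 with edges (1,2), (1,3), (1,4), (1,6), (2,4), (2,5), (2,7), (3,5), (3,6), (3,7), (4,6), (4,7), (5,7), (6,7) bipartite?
No (odd cycle of length 3: 3 -> 1 -> 6 -> 3)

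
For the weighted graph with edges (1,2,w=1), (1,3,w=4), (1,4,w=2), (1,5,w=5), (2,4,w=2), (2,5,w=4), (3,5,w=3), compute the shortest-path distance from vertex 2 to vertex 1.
1 (path: 2 -> 1; weights 1 = 1)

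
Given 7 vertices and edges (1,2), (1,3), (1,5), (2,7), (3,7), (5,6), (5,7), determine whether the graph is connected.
No, it has 2 components: {1, 2, 3, 5, 6, 7}, {4}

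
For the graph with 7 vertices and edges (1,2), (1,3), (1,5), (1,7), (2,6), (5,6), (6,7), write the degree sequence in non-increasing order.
[4, 3, 2, 2, 2, 1, 0] (degrees: deg(1)=4, deg(2)=2, deg(3)=1, deg(4)=0, deg(5)=2, deg(6)=3, deg(7)=2)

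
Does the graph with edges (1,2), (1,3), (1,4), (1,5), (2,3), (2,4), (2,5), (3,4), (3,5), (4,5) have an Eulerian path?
Yes — and in fact it has an Eulerian circuit (the graph is connected and all 5 vertices have even degree)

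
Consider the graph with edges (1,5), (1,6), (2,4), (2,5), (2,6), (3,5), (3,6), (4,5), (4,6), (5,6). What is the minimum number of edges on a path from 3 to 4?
2 (path: 3 -> 6 -> 4, 2 edges)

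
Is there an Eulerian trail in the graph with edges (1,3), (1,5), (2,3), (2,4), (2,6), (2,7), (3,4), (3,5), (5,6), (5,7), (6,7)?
Yes (the graph is connected and exactly 2 vertices have odd degree: {6, 7}; any Eulerian path must start and end at those)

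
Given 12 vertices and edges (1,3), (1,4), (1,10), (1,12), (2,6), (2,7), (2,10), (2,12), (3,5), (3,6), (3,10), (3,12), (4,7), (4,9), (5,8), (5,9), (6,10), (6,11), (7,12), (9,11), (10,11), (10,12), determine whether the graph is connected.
Yes (BFS from 1 visits [1, 3, 4, 10, 12, 5, 6, 7, 9, 2, 11, 8] — all 12 vertices reached)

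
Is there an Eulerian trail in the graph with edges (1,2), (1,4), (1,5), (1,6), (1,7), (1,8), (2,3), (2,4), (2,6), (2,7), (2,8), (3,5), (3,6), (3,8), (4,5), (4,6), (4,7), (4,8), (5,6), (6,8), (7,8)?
Yes — and in fact it has an Eulerian circuit (the graph is connected and all 8 vertices have even degree)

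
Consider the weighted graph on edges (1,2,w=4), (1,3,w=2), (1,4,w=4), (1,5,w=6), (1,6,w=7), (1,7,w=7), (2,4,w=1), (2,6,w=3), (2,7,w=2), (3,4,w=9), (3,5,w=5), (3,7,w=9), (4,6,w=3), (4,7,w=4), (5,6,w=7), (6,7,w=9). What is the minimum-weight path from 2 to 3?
6 (path: 2 -> 1 -> 3; weights 4 + 2 = 6)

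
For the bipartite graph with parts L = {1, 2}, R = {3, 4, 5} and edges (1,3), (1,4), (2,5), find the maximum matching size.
2 (matching: (1,4), (2,5); upper bound min(|L|,|R|) = min(2,3) = 2)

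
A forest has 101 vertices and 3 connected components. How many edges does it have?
98 (Each of the 3 component trees on V_i vertices has V_i - 1 edges; summing gives V - C = 101 - 3 = 98)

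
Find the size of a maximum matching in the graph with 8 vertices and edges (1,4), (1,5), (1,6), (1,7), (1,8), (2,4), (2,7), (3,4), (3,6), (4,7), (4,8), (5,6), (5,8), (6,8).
4 (matching: (1,4), (2,7), (3,6), (5,8); upper bound floor(n/2) = floor(8/2) = 4)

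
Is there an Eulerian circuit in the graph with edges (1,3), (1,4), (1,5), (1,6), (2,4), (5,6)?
No (2 vertices have odd degree: {2, 3}; Eulerian circuit requires 0)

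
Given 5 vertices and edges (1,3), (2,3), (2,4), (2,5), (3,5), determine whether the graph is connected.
Yes (BFS from 1 visits [1, 3, 2, 5, 4] — all 5 vertices reached)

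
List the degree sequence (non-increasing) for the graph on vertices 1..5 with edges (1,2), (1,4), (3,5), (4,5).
[2, 2, 2, 1, 1] (degrees: deg(1)=2, deg(2)=1, deg(3)=1, deg(4)=2, deg(5)=2)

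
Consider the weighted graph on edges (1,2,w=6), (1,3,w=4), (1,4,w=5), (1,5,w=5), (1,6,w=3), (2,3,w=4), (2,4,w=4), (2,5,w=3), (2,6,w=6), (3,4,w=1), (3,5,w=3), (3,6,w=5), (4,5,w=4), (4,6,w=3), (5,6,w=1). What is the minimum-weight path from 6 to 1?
3 (path: 6 -> 1; weights 3 = 3)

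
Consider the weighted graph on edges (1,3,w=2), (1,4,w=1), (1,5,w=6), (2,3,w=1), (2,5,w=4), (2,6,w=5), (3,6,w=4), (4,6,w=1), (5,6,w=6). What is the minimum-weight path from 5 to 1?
6 (path: 5 -> 1; weights 6 = 6)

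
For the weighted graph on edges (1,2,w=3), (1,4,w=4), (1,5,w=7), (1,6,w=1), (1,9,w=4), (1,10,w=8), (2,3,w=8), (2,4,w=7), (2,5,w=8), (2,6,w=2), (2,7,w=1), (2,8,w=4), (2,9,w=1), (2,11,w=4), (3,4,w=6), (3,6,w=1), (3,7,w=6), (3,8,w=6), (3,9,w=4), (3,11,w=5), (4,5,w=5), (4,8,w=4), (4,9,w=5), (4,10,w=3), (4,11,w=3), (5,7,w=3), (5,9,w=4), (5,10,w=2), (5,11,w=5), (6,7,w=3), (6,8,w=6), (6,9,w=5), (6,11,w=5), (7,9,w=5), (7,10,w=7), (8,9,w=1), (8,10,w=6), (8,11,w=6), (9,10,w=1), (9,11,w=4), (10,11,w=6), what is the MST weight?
16 (MST edges: (1,6,w=1), (2,6,w=2), (2,7,w=1), (2,9,w=1), (3,6,w=1), (4,10,w=3), (4,11,w=3), (5,10,w=2), (8,9,w=1), (9,10,w=1); sum of weights 1 + 2 + 1 + 1 + 1 + 3 + 3 + 2 + 1 + 1 = 16)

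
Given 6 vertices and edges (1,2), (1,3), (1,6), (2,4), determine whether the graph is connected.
No, it has 2 components: {1, 2, 3, 4, 6}, {5}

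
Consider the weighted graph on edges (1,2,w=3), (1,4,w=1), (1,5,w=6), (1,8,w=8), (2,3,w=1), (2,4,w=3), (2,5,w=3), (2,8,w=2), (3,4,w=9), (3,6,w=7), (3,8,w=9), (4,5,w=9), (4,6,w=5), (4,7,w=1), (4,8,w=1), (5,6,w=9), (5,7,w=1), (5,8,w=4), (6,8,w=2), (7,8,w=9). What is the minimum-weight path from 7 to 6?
4 (path: 7 -> 4 -> 8 -> 6; weights 1 + 1 + 2 = 4)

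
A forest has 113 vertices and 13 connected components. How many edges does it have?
100 (Each of the 13 component trees on V_i vertices has V_i - 1 edges; summing gives V - C = 113 - 13 = 100)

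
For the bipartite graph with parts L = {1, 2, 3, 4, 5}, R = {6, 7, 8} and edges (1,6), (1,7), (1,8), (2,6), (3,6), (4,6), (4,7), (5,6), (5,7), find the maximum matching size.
3 (matching: (1,8), (2,6), (4,7); upper bound min(|L|,|R|) = min(5,3) = 3)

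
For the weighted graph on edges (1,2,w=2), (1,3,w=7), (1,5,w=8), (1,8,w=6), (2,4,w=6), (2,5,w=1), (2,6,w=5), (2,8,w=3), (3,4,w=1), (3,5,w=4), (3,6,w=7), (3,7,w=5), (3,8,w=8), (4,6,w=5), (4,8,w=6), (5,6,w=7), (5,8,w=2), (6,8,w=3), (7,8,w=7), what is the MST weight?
18 (MST edges: (1,2,w=2), (2,5,w=1), (3,4,w=1), (3,5,w=4), (3,7,w=5), (5,8,w=2), (6,8,w=3); sum of weights 2 + 1 + 1 + 4 + 5 + 2 + 3 = 18)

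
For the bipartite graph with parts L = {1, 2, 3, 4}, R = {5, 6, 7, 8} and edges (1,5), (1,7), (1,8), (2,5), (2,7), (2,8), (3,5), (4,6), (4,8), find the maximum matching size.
4 (matching: (1,8), (2,7), (3,5), (4,6); upper bound min(|L|,|R|) = min(4,4) = 4)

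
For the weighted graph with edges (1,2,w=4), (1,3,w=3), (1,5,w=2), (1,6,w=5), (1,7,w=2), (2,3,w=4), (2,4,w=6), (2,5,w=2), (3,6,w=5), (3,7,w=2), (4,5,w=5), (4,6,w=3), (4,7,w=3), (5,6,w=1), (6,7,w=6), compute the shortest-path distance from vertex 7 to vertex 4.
3 (path: 7 -> 4; weights 3 = 3)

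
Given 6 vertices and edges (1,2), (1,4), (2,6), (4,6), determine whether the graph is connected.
No, it has 3 components: {1, 2, 4, 6}, {3}, {5}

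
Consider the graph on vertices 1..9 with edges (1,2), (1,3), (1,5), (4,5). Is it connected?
No, it has 5 components: {1, 2, 3, 4, 5}, {6}, {7}, {8}, {9}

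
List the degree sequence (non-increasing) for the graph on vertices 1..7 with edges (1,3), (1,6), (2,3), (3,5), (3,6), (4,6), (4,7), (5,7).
[4, 3, 2, 2, 2, 2, 1] (degrees: deg(1)=2, deg(2)=1, deg(3)=4, deg(4)=2, deg(5)=2, deg(6)=3, deg(7)=2)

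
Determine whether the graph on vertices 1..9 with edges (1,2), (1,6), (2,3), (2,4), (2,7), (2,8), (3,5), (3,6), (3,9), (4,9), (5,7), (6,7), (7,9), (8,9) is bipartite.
Yes. Partition: {1, 3, 4, 7, 8}, {2, 5, 6, 9}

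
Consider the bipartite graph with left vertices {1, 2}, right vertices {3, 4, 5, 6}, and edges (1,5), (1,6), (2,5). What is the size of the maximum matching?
2 (matching: (1,6), (2,5); upper bound min(|L|,|R|) = min(2,4) = 2)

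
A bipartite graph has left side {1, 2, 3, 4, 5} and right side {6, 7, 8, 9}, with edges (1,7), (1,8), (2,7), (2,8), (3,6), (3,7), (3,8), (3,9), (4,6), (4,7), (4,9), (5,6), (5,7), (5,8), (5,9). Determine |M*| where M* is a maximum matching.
4 (matching: (1,8), (2,7), (3,9), (4,6); upper bound min(|L|,|R|) = min(5,4) = 4)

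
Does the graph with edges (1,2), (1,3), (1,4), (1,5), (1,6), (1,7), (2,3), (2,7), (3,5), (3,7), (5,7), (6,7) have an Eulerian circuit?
No (4 vertices have odd degree: {2, 4, 5, 7}; Eulerian circuit requires 0)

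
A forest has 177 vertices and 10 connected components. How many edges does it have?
167 (Each of the 10 component trees on V_i vertices has V_i - 1 edges; summing gives V - C = 177 - 10 = 167)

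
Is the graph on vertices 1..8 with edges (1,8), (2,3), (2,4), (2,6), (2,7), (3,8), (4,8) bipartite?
Yes. Partition: {1, 3, 4, 5, 6, 7}, {2, 8}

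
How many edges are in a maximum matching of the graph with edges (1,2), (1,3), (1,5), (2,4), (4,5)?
2 (matching: (1,3), (4,5); upper bound floor(n/2) = floor(5/2) = 2)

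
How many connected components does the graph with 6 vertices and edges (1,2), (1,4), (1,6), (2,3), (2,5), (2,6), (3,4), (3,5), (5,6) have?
1 (components: {1, 2, 3, 4, 5, 6})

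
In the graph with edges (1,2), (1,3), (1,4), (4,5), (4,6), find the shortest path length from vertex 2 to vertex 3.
2 (path: 2 -> 1 -> 3, 2 edges)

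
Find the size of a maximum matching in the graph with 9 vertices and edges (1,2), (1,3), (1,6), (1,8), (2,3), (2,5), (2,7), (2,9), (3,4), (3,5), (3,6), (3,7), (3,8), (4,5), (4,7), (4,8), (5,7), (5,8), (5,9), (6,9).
4 (matching: (1,6), (2,9), (3,7), (4,8); upper bound floor(n/2) = floor(9/2) = 4)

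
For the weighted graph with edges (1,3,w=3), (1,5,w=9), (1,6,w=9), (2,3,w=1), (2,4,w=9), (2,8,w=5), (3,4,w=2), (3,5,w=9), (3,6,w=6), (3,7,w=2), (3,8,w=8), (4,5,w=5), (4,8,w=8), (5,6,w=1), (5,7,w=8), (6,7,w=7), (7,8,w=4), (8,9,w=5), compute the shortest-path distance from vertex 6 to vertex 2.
7 (path: 6 -> 3 -> 2; weights 6 + 1 = 7)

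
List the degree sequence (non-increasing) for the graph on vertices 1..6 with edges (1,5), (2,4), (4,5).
[2, 2, 1, 1, 0, 0] (degrees: deg(1)=1, deg(2)=1, deg(3)=0, deg(4)=2, deg(5)=2, deg(6)=0)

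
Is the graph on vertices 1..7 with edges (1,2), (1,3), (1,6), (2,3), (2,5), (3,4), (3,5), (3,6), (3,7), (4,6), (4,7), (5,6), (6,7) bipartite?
No (odd cycle of length 3: 6 -> 1 -> 3 -> 6)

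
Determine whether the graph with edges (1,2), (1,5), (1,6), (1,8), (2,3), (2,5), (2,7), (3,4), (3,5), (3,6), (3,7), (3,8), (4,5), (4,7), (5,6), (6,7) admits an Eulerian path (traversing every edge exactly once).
Yes (the graph is connected and exactly 2 vertices have odd degree: {4, 5}; any Eulerian path must start and end at those)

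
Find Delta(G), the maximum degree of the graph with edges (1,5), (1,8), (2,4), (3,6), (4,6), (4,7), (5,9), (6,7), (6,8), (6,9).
5 (attained at vertex 6)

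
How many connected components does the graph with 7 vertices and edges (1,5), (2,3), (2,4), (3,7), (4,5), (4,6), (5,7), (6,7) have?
1 (components: {1, 2, 3, 4, 5, 6, 7})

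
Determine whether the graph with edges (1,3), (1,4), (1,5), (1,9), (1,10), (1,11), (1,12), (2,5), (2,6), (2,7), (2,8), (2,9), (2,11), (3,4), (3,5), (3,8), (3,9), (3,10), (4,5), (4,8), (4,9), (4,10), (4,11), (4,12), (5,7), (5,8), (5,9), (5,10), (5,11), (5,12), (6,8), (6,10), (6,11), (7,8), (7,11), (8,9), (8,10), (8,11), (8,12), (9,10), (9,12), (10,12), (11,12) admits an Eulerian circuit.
No (2 vertices have odd degree: {1, 12}; Eulerian circuit requires 0)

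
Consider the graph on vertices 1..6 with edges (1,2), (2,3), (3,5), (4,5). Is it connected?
No, it has 2 components: {1, 2, 3, 4, 5}, {6}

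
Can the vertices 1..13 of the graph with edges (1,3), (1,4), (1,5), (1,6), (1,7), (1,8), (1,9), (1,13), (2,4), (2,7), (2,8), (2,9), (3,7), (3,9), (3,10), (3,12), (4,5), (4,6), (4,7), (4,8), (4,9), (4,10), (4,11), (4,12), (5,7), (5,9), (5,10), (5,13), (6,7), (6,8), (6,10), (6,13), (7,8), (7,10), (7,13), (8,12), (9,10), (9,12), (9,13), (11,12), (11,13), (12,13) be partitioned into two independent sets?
No (odd cycle of length 3: 8 -> 1 -> 4 -> 8)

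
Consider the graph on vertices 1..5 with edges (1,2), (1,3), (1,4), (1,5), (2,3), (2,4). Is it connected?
Yes (BFS from 1 visits [1, 2, 3, 4, 5] — all 5 vertices reached)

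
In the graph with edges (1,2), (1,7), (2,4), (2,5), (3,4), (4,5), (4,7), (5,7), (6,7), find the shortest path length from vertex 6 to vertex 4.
2 (path: 6 -> 7 -> 4, 2 edges)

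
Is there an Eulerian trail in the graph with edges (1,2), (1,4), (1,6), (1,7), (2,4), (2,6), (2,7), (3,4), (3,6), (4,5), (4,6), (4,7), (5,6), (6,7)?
Yes — and in fact it has an Eulerian circuit (the graph is connected and all 7 vertices have even degree)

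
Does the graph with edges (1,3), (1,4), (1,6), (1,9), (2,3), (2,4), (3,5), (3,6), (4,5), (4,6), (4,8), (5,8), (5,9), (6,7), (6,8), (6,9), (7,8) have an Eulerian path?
Yes (the graph is connected and exactly 2 vertices have odd degree: {4, 9}; any Eulerian path must start and end at those)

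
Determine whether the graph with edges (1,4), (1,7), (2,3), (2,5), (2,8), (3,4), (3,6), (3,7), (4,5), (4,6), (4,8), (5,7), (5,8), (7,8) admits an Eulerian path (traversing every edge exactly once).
Yes (the graph is connected and exactly 2 vertices have odd degree: {2, 4}; any Eulerian path must start and end at those)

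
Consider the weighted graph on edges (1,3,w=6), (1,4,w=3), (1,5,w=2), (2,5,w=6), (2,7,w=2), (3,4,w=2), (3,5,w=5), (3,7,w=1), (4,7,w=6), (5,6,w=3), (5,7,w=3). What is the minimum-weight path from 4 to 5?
5 (path: 4 -> 1 -> 5; weights 3 + 2 = 5)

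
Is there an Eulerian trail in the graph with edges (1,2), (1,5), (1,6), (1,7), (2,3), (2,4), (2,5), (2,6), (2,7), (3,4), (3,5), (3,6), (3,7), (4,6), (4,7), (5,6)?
Yes (the graph is connected and exactly 2 vertices have odd degree: {3, 6}; any Eulerian path must start and end at those)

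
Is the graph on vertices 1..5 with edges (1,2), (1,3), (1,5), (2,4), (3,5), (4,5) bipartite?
No (odd cycle of length 3: 3 -> 1 -> 5 -> 3)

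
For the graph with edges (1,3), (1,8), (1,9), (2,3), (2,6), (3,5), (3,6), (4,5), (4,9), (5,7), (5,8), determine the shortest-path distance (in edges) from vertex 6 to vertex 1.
2 (path: 6 -> 3 -> 1, 2 edges)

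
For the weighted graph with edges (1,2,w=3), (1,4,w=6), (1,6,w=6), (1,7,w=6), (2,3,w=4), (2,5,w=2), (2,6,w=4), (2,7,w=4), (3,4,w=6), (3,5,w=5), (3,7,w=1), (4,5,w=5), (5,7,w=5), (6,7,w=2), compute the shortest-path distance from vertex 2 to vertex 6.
4 (path: 2 -> 6; weights 4 = 4)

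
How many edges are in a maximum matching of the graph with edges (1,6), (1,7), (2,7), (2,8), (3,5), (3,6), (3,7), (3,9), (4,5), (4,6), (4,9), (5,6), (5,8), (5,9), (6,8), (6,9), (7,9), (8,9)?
4 (matching: (1,7), (2,8), (4,5), (6,9); upper bound floor(n/2) = floor(9/2) = 4)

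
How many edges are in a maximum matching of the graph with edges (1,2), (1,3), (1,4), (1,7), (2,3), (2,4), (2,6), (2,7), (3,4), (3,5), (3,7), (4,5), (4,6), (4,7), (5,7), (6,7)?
3 (matching: (1,7), (3,5), (4,6); upper bound floor(n/2) = floor(7/2) = 3)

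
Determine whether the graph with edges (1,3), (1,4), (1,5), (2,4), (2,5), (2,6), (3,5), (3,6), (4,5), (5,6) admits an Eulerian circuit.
No (6 vertices have odd degree: {1, 2, 3, 4, 5, 6}; Eulerian circuit requires 0)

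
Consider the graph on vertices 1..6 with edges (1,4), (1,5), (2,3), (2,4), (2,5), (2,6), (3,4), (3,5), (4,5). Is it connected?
Yes (BFS from 1 visits [1, 4, 5, 2, 3, 6] — all 6 vertices reached)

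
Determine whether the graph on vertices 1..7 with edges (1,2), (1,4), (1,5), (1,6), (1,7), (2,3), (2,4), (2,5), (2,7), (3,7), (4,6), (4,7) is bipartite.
No (odd cycle of length 3: 5 -> 1 -> 2 -> 5)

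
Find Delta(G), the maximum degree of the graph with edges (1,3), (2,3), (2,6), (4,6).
2 (attained at vertices 2, 3, 6)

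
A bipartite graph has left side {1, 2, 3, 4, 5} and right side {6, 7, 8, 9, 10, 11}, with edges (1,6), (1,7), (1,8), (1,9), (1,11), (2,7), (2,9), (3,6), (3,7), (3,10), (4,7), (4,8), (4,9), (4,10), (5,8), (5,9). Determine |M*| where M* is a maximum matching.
5 (matching: (1,11), (2,9), (3,10), (4,7), (5,8); upper bound min(|L|,|R|) = min(5,6) = 5)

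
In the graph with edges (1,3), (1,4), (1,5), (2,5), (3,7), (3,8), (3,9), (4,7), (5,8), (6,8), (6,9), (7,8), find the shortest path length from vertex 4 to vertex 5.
2 (path: 4 -> 1 -> 5, 2 edges)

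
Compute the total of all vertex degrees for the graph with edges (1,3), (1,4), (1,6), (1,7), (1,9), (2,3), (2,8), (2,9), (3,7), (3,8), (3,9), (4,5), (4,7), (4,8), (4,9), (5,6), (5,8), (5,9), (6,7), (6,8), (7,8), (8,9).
44 (handshake: sum of degrees = 2|E| = 2 x 22 = 44)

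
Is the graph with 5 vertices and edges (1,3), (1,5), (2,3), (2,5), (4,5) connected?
Yes (BFS from 1 visits [1, 3, 5, 2, 4] — all 5 vertices reached)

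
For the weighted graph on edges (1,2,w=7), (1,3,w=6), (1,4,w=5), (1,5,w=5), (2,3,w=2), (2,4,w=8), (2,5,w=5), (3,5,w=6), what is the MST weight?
17 (MST edges: (1,4,w=5), (1,5,w=5), (2,3,w=2), (2,5,w=5); sum of weights 5 + 5 + 2 + 5 = 17)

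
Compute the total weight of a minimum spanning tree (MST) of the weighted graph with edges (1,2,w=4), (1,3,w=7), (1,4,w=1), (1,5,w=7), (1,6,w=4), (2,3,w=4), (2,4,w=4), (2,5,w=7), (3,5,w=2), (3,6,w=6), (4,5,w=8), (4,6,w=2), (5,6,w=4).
13 (MST edges: (1,2,w=4), (1,4,w=1), (2,3,w=4), (3,5,w=2), (4,6,w=2); sum of weights 4 + 1 + 4 + 2 + 2 = 13)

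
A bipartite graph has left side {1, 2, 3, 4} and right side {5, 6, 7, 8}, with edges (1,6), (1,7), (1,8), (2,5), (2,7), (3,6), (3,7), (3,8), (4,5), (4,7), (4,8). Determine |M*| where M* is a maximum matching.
4 (matching: (1,8), (2,7), (3,6), (4,5); upper bound min(|L|,|R|) = min(4,4) = 4)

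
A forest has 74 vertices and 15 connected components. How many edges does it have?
59 (Each of the 15 component trees on V_i vertices has V_i - 1 edges; summing gives V - C = 74 - 15 = 59)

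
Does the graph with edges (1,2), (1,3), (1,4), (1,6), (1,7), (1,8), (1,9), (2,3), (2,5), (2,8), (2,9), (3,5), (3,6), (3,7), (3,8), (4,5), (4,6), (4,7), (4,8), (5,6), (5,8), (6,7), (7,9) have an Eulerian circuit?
No (8 vertices have odd degree: {1, 2, 4, 5, 6, 7, 8, 9}; Eulerian circuit requires 0)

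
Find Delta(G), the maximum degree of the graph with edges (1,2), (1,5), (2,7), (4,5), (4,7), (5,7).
3 (attained at vertices 5, 7)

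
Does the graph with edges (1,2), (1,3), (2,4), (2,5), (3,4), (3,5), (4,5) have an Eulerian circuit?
No (4 vertices have odd degree: {2, 3, 4, 5}; Eulerian circuit requires 0)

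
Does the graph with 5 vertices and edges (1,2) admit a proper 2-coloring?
Yes. Partition: {1, 3, 4, 5}, {2}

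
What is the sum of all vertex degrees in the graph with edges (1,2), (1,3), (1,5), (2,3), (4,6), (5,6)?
12 (handshake: sum of degrees = 2|E| = 2 x 6 = 12)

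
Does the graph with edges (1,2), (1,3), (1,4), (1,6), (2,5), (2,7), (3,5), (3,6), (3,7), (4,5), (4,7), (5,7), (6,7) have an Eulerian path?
No (4 vertices have odd degree: {2, 4, 6, 7}; Eulerian path requires 0 or 2)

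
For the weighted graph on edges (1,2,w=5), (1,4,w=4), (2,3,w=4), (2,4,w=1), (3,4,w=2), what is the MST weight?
7 (MST edges: (1,4,w=4), (2,4,w=1), (3,4,w=2); sum of weights 4 + 1 + 2 = 7)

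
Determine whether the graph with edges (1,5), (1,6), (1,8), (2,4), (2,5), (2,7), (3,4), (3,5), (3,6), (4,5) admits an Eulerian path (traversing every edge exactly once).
No (6 vertices have odd degree: {1, 2, 3, 4, 7, 8}; Eulerian path requires 0 or 2)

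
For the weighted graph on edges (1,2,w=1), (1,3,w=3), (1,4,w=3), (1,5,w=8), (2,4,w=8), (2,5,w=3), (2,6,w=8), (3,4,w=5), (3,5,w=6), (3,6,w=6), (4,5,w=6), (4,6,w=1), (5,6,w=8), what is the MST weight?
11 (MST edges: (1,2,w=1), (1,3,w=3), (1,4,w=3), (2,5,w=3), (4,6,w=1); sum of weights 1 + 3 + 3 + 3 + 1 = 11)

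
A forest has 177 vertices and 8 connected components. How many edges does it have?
169 (Each of the 8 component trees on V_i vertices has V_i - 1 edges; summing gives V - C = 177 - 8 = 169)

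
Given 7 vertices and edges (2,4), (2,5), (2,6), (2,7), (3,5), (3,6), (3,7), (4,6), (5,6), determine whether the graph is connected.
No, it has 2 components: {1}, {2, 3, 4, 5, 6, 7}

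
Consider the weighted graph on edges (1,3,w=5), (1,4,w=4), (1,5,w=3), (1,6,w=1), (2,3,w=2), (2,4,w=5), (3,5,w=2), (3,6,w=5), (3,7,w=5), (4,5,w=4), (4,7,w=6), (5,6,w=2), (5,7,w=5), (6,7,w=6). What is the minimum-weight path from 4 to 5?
4 (path: 4 -> 5; weights 4 = 4)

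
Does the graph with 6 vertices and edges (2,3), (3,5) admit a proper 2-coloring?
Yes. Partition: {1, 2, 4, 5, 6}, {3}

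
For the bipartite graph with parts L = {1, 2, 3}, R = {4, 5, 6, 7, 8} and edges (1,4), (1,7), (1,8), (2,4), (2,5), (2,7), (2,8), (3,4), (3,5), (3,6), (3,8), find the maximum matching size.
3 (matching: (1,8), (2,7), (3,6); upper bound min(|L|,|R|) = min(3,5) = 3)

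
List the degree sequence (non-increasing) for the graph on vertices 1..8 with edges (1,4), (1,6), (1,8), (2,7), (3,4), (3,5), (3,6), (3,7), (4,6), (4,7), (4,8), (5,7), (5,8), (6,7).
[5, 5, 4, 4, 3, 3, 3, 1] (degrees: deg(1)=3, deg(2)=1, deg(3)=4, deg(4)=5, deg(5)=3, deg(6)=4, deg(7)=5, deg(8)=3)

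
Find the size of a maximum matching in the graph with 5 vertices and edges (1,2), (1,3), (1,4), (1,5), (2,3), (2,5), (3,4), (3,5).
2 (matching: (1,5), (3,4); upper bound floor(n/2) = floor(5/2) = 2)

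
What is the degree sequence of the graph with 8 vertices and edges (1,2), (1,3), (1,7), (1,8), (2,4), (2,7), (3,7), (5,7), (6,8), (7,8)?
[5, 4, 3, 3, 2, 1, 1, 1] (degrees: deg(1)=4, deg(2)=3, deg(3)=2, deg(4)=1, deg(5)=1, deg(6)=1, deg(7)=5, deg(8)=3)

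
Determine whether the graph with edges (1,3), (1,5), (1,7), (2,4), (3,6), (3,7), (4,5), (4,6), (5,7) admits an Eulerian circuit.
No (6 vertices have odd degree: {1, 2, 3, 4, 5, 7}; Eulerian circuit requires 0)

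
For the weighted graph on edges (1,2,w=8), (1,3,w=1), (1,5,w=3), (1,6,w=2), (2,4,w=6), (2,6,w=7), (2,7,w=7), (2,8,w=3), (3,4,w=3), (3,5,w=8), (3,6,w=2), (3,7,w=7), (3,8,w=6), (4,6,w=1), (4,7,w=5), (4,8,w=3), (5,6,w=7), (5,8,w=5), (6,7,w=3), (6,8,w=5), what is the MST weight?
16 (MST edges: (1,3,w=1), (1,5,w=3), (1,6,w=2), (2,8,w=3), (4,6,w=1), (4,8,w=3), (6,7,w=3); sum of weights 1 + 3 + 2 + 3 + 1 + 3 + 3 = 16)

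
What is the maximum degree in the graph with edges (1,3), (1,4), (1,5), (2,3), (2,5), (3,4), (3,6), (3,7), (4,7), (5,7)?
5 (attained at vertex 3)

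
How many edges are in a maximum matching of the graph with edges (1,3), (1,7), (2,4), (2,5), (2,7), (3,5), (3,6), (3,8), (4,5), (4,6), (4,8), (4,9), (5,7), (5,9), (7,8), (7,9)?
4 (matching: (2,5), (3,6), (4,9), (7,8); upper bound floor(n/2) = floor(9/2) = 4)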